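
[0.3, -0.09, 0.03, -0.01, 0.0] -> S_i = 0.30*(-0.29)^i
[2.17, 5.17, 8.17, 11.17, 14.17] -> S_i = 2.17 + 3.00*i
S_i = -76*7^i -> [-76, -532, -3724, -26068, -182476]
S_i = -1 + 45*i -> [-1, 44, 89, 134, 179]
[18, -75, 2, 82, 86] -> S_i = Random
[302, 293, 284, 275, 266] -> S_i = 302 + -9*i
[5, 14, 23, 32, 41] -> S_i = 5 + 9*i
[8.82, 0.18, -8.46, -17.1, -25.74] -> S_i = 8.82 + -8.64*i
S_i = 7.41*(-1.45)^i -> [7.41, -10.74, 15.58, -22.59, 32.76]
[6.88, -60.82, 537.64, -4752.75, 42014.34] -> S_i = 6.88*(-8.84)^i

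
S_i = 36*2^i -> [36, 72, 144, 288, 576]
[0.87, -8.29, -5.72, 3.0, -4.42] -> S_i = Random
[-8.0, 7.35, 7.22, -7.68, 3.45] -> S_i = Random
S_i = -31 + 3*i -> [-31, -28, -25, -22, -19]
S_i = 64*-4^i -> [64, -256, 1024, -4096, 16384]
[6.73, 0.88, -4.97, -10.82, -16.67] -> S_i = 6.73 + -5.85*i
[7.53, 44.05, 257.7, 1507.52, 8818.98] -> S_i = 7.53*5.85^i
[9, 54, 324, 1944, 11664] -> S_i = 9*6^i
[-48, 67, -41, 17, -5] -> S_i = Random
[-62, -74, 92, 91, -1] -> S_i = Random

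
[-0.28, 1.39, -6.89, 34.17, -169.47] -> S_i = -0.28*(-4.96)^i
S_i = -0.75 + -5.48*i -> [-0.75, -6.23, -11.71, -17.19, -22.67]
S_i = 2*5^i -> [2, 10, 50, 250, 1250]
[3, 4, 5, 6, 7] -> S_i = 3 + 1*i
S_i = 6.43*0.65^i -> [6.43, 4.18, 2.72, 1.77, 1.15]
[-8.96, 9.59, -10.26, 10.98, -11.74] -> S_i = -8.96*(-1.07)^i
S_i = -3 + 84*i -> [-3, 81, 165, 249, 333]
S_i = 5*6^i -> [5, 30, 180, 1080, 6480]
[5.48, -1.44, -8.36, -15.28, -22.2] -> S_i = 5.48 + -6.92*i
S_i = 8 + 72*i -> [8, 80, 152, 224, 296]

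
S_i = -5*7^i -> [-5, -35, -245, -1715, -12005]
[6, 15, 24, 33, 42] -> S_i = 6 + 9*i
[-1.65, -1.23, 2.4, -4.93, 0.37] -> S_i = Random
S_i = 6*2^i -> [6, 12, 24, 48, 96]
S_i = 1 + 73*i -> [1, 74, 147, 220, 293]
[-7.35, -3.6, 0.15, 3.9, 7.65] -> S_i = -7.35 + 3.75*i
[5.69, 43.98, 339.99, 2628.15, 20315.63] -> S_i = 5.69*7.73^i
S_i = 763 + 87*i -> [763, 850, 937, 1024, 1111]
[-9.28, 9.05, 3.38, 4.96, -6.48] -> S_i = Random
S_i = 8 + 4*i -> [8, 12, 16, 20, 24]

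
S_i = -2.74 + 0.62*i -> [-2.74, -2.12, -1.5, -0.88, -0.26]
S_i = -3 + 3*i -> [-3, 0, 3, 6, 9]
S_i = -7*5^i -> [-7, -35, -175, -875, -4375]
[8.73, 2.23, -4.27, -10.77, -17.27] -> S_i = 8.73 + -6.50*i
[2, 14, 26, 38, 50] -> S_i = 2 + 12*i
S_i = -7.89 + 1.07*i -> [-7.89, -6.82, -5.75, -4.68, -3.61]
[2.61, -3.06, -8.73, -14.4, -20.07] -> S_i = 2.61 + -5.67*i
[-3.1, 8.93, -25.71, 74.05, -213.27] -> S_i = -3.10*(-2.88)^i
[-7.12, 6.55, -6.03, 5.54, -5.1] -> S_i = -7.12*(-0.92)^i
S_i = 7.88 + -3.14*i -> [7.88, 4.74, 1.6, -1.54, -4.68]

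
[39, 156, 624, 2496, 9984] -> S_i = 39*4^i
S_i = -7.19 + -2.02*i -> [-7.19, -9.21, -11.23, -13.25, -15.27]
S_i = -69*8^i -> [-69, -552, -4416, -35328, -282624]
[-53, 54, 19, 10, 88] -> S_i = Random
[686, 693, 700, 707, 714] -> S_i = 686 + 7*i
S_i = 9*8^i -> [9, 72, 576, 4608, 36864]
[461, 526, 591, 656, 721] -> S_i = 461 + 65*i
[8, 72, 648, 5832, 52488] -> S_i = 8*9^i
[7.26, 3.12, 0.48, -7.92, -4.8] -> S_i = Random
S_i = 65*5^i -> [65, 325, 1625, 8125, 40625]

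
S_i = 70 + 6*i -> [70, 76, 82, 88, 94]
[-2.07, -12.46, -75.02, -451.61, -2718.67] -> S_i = -2.07*6.02^i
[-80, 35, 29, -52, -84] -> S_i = Random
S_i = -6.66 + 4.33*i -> [-6.66, -2.33, 2.0, 6.33, 10.66]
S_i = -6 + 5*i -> [-6, -1, 4, 9, 14]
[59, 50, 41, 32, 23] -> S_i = 59 + -9*i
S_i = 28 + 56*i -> [28, 84, 140, 196, 252]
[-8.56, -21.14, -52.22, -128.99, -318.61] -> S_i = -8.56*2.47^i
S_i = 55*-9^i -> [55, -495, 4455, -40095, 360855]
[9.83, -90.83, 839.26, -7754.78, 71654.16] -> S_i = 9.83*(-9.24)^i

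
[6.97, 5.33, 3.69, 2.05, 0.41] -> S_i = 6.97 + -1.64*i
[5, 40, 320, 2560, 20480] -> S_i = 5*8^i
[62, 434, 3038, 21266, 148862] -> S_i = 62*7^i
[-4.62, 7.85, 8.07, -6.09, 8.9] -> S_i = Random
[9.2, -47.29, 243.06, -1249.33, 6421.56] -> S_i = 9.20*(-5.14)^i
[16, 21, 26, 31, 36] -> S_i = 16 + 5*i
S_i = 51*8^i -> [51, 408, 3264, 26112, 208896]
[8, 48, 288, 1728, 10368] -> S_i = 8*6^i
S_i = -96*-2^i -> [-96, 192, -384, 768, -1536]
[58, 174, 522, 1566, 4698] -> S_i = 58*3^i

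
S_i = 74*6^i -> [74, 444, 2664, 15984, 95904]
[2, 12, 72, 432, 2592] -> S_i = 2*6^i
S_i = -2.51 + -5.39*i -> [-2.51, -7.9, -13.29, -18.68, -24.07]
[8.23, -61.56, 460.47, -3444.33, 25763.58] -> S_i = 8.23*(-7.48)^i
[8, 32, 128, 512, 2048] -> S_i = 8*4^i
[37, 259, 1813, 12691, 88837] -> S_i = 37*7^i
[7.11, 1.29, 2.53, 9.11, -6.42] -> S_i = Random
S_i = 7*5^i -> [7, 35, 175, 875, 4375]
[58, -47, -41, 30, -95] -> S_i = Random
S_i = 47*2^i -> [47, 94, 188, 376, 752]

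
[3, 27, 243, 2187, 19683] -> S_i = 3*9^i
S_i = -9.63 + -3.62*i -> [-9.63, -13.25, -16.87, -20.49, -24.11]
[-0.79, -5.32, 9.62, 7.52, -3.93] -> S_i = Random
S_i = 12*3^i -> [12, 36, 108, 324, 972]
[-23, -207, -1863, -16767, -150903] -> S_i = -23*9^i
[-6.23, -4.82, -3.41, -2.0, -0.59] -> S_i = -6.23 + 1.41*i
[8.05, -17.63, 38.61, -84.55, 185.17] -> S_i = 8.05*(-2.19)^i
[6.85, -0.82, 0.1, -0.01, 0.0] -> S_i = 6.85*(-0.12)^i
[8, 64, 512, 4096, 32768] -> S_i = 8*8^i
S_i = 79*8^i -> [79, 632, 5056, 40448, 323584]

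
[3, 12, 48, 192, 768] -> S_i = 3*4^i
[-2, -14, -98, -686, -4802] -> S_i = -2*7^i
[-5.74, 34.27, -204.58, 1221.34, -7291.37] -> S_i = -5.74*(-5.97)^i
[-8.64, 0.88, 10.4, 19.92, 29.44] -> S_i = -8.64 + 9.52*i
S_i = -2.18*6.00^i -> [-2.18, -13.08, -78.48, -470.88, -2825.28]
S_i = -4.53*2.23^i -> [-4.53, -10.1, -22.53, -50.24, -112.03]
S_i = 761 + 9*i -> [761, 770, 779, 788, 797]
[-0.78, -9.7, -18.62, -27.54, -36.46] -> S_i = -0.78 + -8.92*i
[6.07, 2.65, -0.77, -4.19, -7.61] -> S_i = 6.07 + -3.42*i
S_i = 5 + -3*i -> [5, 2, -1, -4, -7]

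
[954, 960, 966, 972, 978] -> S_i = 954 + 6*i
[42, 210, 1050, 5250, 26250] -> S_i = 42*5^i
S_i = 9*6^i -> [9, 54, 324, 1944, 11664]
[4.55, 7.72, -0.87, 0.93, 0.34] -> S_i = Random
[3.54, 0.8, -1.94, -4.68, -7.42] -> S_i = 3.54 + -2.74*i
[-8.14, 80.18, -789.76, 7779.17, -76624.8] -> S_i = -8.14*(-9.85)^i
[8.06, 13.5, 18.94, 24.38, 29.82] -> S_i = 8.06 + 5.44*i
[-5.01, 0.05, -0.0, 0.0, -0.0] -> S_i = -5.01*(-0.01)^i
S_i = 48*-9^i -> [48, -432, 3888, -34992, 314928]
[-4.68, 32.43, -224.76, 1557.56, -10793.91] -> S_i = -4.68*(-6.93)^i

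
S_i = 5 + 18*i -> [5, 23, 41, 59, 77]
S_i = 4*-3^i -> [4, -12, 36, -108, 324]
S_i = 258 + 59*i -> [258, 317, 376, 435, 494]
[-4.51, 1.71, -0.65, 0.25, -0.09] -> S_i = -4.51*(-0.38)^i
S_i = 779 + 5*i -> [779, 784, 789, 794, 799]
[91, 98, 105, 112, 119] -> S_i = 91 + 7*i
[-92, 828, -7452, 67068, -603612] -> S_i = -92*-9^i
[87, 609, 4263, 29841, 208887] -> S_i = 87*7^i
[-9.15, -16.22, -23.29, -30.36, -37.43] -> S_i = -9.15 + -7.07*i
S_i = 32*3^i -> [32, 96, 288, 864, 2592]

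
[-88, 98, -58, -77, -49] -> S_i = Random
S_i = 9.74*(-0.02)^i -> [9.74, -0.19, 0.0, -0.0, 0.0]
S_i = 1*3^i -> [1, 3, 9, 27, 81]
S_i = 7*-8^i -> [7, -56, 448, -3584, 28672]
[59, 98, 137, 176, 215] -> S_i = 59 + 39*i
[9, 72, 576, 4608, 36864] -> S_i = 9*8^i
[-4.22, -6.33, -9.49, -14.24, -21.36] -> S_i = -4.22*1.50^i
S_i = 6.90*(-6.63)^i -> [6.9, -45.75, 303.3, -2010.9, 13332.24]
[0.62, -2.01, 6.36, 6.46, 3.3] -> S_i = Random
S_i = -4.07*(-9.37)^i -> [-4.07, 38.14, -357.33, 3348.21, -31372.76]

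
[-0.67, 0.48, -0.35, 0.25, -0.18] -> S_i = -0.67*(-0.72)^i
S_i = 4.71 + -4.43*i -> [4.71, 0.28, -4.15, -8.58, -13.01]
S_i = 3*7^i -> [3, 21, 147, 1029, 7203]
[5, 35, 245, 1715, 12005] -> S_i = 5*7^i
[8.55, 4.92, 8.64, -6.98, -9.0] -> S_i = Random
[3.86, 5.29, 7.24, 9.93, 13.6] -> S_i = 3.86*1.37^i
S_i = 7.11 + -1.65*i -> [7.11, 5.46, 3.81, 2.16, 0.51]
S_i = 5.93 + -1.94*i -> [5.93, 3.99, 2.05, 0.11, -1.83]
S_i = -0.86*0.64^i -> [-0.86, -0.55, -0.35, -0.23, -0.14]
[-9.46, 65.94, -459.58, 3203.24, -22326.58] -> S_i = -9.46*(-6.97)^i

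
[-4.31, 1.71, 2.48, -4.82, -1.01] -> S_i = Random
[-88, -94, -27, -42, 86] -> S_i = Random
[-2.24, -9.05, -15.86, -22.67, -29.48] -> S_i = -2.24 + -6.81*i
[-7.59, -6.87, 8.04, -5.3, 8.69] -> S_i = Random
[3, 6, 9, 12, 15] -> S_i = 3 + 3*i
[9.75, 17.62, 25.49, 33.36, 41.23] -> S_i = 9.75 + 7.87*i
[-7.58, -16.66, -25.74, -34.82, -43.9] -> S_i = -7.58 + -9.08*i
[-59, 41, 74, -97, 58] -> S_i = Random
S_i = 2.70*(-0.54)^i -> [2.7, -1.46, 0.79, -0.43, 0.23]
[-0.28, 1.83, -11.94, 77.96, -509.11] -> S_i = -0.28*(-6.53)^i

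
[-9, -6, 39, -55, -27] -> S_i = Random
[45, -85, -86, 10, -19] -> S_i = Random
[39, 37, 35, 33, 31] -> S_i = 39 + -2*i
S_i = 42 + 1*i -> [42, 43, 44, 45, 46]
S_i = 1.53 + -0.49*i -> [1.53, 1.04, 0.55, 0.06, -0.43]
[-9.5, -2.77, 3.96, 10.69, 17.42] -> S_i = -9.50 + 6.73*i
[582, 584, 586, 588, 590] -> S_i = 582 + 2*i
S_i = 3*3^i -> [3, 9, 27, 81, 243]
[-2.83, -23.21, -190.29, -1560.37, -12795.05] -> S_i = -2.83*8.20^i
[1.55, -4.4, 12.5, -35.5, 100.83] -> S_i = 1.55*(-2.84)^i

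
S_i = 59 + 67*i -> [59, 126, 193, 260, 327]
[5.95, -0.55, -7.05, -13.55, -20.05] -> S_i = 5.95 + -6.50*i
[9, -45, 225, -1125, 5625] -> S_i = 9*-5^i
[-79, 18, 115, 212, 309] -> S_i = -79 + 97*i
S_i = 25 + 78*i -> [25, 103, 181, 259, 337]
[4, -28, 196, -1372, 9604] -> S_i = 4*-7^i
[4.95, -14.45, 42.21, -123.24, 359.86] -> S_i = 4.95*(-2.92)^i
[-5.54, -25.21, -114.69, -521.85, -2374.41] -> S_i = -5.54*4.55^i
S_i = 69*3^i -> [69, 207, 621, 1863, 5589]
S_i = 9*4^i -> [9, 36, 144, 576, 2304]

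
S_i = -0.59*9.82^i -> [-0.59, -5.79, -56.9, -558.71, -5486.53]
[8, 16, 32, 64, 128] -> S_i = 8*2^i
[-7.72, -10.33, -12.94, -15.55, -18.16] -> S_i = -7.72 + -2.61*i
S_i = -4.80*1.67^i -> [-4.8, -8.02, -13.39, -22.36, -37.33]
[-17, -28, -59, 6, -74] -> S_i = Random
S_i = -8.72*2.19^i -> [-8.72, -19.1, -41.82, -91.59, -200.58]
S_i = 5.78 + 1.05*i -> [5.78, 6.83, 7.88, 8.93, 9.98]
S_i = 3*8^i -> [3, 24, 192, 1536, 12288]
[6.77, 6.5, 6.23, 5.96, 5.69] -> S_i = 6.77 + -0.27*i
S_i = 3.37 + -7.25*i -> [3.37, -3.88, -11.13, -18.38, -25.63]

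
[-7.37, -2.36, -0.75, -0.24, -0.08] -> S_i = -7.37*0.32^i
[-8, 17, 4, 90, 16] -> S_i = Random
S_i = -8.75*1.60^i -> [-8.75, -14.0, -22.4, -35.84, -57.34]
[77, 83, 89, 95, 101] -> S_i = 77 + 6*i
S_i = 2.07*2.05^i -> [2.07, 4.24, 8.7, 17.83, 36.56]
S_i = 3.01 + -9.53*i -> [3.01, -6.52, -16.05, -25.58, -35.11]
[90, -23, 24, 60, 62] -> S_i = Random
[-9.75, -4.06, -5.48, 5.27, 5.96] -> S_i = Random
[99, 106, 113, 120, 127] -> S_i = 99 + 7*i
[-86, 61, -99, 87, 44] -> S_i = Random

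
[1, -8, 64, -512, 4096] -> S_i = 1*-8^i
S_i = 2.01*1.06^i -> [2.01, 2.13, 2.26, 2.39, 2.54]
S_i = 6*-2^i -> [6, -12, 24, -48, 96]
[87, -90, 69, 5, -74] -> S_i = Random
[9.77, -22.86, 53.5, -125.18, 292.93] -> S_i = 9.77*(-2.34)^i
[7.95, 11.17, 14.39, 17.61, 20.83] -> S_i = 7.95 + 3.22*i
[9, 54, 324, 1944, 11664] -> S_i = 9*6^i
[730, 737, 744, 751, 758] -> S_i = 730 + 7*i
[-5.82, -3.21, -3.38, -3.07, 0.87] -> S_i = Random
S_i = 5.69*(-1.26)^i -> [5.69, -7.17, 9.03, -11.38, 14.34]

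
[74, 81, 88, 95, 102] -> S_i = 74 + 7*i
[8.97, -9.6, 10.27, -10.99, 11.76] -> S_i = 8.97*(-1.07)^i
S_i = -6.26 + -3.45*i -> [-6.26, -9.71, -13.16, -16.61, -20.06]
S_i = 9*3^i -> [9, 27, 81, 243, 729]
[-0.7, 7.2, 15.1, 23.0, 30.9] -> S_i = -0.70 + 7.90*i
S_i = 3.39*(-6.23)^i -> [3.39, -21.12, 131.58, -819.72, 5106.84]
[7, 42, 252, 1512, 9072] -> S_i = 7*6^i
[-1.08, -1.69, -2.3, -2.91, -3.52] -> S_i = -1.08 + -0.61*i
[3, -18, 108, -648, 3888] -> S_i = 3*-6^i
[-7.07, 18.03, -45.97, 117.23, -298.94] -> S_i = -7.07*(-2.55)^i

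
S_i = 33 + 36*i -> [33, 69, 105, 141, 177]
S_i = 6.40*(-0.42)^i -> [6.4, -2.69, 1.13, -0.47, 0.2]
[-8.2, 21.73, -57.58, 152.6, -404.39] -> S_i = -8.20*(-2.65)^i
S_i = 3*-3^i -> [3, -9, 27, -81, 243]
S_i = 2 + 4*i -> [2, 6, 10, 14, 18]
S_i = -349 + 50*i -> [-349, -299, -249, -199, -149]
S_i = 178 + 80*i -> [178, 258, 338, 418, 498]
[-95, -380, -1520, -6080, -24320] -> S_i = -95*4^i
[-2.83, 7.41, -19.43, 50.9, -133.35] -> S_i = -2.83*(-2.62)^i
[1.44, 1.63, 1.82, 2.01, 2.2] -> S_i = 1.44 + 0.19*i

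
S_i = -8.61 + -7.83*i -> [-8.61, -16.44, -24.27, -32.1, -39.93]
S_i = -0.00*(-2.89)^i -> [-0.0, 0.0, -0.0, 0.0, -0.0]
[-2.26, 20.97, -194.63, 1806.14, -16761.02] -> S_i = -2.26*(-9.28)^i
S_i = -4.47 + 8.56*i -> [-4.47, 4.09, 12.65, 21.21, 29.77]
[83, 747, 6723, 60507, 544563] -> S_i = 83*9^i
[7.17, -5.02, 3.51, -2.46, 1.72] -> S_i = 7.17*(-0.70)^i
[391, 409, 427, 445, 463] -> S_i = 391 + 18*i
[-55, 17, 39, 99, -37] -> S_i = Random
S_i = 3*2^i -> [3, 6, 12, 24, 48]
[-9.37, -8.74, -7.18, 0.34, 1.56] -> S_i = Random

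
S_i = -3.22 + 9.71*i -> [-3.22, 6.49, 16.2, 25.91, 35.62]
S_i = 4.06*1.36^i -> [4.06, 5.52, 7.51, 10.21, 13.89]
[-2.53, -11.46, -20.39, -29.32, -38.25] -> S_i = -2.53 + -8.93*i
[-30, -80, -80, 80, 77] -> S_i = Random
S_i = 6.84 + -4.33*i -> [6.84, 2.51, -1.82, -6.15, -10.48]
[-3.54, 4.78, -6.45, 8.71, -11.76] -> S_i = -3.54*(-1.35)^i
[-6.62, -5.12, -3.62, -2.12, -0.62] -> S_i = -6.62 + 1.50*i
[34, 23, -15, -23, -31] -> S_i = Random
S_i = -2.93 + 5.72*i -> [-2.93, 2.79, 8.51, 14.23, 19.95]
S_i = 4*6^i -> [4, 24, 144, 864, 5184]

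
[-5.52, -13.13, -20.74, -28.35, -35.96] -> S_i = -5.52 + -7.61*i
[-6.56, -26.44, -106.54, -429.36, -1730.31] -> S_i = -6.56*4.03^i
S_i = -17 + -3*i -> [-17, -20, -23, -26, -29]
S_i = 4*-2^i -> [4, -8, 16, -32, 64]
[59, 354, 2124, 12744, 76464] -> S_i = 59*6^i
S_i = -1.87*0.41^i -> [-1.87, -0.77, -0.31, -0.13, -0.05]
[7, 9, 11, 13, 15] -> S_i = 7 + 2*i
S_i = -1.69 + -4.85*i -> [-1.69, -6.54, -11.39, -16.24, -21.09]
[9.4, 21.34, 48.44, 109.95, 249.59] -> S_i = 9.40*2.27^i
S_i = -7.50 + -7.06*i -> [-7.5, -14.56, -21.62, -28.68, -35.74]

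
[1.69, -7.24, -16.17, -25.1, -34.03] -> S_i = 1.69 + -8.93*i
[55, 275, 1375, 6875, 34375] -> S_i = 55*5^i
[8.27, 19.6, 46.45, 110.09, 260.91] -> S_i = 8.27*2.37^i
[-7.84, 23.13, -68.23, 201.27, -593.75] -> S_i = -7.84*(-2.95)^i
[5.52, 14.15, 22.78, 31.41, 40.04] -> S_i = 5.52 + 8.63*i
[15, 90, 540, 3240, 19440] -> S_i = 15*6^i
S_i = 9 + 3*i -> [9, 12, 15, 18, 21]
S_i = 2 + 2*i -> [2, 4, 6, 8, 10]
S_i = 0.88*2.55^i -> [0.88, 2.24, 5.72, 14.59, 37.21]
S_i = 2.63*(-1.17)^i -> [2.63, -3.08, 3.6, -4.21, 4.93]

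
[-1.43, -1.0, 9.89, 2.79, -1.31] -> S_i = Random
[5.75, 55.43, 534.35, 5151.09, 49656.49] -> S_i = 5.75*9.64^i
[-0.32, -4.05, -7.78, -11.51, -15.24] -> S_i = -0.32 + -3.73*i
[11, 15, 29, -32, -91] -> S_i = Random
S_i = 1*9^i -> [1, 9, 81, 729, 6561]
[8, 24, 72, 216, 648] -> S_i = 8*3^i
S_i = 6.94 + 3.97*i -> [6.94, 10.91, 14.88, 18.85, 22.82]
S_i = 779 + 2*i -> [779, 781, 783, 785, 787]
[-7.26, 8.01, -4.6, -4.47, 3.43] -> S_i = Random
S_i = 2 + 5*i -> [2, 7, 12, 17, 22]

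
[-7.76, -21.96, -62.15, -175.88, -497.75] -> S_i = -7.76*2.83^i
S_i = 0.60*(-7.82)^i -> [0.6, -4.69, 36.69, -286.93, 2243.77]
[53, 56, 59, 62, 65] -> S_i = 53 + 3*i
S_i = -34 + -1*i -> [-34, -35, -36, -37, -38]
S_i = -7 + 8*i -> [-7, 1, 9, 17, 25]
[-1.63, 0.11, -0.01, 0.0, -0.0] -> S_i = -1.63*(-0.07)^i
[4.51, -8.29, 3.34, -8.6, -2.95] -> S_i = Random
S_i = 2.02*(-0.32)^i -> [2.02, -0.65, 0.21, -0.07, 0.02]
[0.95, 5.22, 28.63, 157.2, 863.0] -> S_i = 0.95*5.49^i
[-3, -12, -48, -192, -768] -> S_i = -3*4^i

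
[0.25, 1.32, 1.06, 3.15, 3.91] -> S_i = Random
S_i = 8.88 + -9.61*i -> [8.88, -0.73, -10.34, -19.95, -29.56]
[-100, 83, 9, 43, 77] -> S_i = Random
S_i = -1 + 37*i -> [-1, 36, 73, 110, 147]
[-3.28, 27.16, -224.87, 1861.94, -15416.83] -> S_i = -3.28*(-8.28)^i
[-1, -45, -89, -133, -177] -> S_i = -1 + -44*i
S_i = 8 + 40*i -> [8, 48, 88, 128, 168]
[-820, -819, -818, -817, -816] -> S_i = -820 + 1*i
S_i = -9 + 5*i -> [-9, -4, 1, 6, 11]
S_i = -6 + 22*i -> [-6, 16, 38, 60, 82]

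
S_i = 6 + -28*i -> [6, -22, -50, -78, -106]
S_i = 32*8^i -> [32, 256, 2048, 16384, 131072]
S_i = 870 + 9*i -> [870, 879, 888, 897, 906]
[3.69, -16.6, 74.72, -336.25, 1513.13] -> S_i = 3.69*(-4.50)^i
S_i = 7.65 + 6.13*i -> [7.65, 13.78, 19.91, 26.04, 32.17]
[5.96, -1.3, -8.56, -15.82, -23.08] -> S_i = 5.96 + -7.26*i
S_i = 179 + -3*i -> [179, 176, 173, 170, 167]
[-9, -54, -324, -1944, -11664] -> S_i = -9*6^i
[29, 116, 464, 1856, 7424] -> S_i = 29*4^i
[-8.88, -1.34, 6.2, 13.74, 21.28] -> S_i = -8.88 + 7.54*i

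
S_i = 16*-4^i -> [16, -64, 256, -1024, 4096]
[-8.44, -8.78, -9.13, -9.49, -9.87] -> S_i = -8.44*1.04^i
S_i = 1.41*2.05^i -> [1.41, 2.89, 5.93, 12.15, 24.9]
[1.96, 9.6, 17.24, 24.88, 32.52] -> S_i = 1.96 + 7.64*i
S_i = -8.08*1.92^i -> [-8.08, -15.51, -29.79, -57.19, -109.8]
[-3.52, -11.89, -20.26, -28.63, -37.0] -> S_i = -3.52 + -8.37*i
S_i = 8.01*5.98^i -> [8.01, 47.9, 286.44, 1712.92, 10243.24]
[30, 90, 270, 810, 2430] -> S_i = 30*3^i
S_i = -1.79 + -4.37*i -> [-1.79, -6.16, -10.53, -14.9, -19.27]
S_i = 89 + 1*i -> [89, 90, 91, 92, 93]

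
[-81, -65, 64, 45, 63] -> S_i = Random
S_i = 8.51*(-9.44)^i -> [8.51, -80.33, 758.36, -7158.89, 67579.9]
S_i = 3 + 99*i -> [3, 102, 201, 300, 399]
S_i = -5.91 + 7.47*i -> [-5.91, 1.56, 9.03, 16.5, 23.97]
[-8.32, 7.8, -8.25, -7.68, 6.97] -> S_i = Random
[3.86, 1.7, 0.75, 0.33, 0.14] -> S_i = 3.86*0.44^i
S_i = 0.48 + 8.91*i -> [0.48, 9.39, 18.3, 27.21, 36.12]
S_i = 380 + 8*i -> [380, 388, 396, 404, 412]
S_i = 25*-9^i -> [25, -225, 2025, -18225, 164025]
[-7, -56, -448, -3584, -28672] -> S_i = -7*8^i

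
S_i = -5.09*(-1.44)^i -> [-5.09, 7.33, -10.55, 15.2, -21.89]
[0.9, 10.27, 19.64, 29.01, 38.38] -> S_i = 0.90 + 9.37*i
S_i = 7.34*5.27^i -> [7.34, 38.68, 203.85, 1074.31, 5661.59]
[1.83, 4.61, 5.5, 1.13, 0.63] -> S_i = Random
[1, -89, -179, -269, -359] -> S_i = 1 + -90*i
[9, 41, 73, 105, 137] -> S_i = 9 + 32*i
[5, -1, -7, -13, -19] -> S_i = 5 + -6*i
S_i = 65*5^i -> [65, 325, 1625, 8125, 40625]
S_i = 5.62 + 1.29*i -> [5.62, 6.91, 8.2, 9.49, 10.78]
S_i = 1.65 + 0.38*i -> [1.65, 2.03, 2.41, 2.79, 3.17]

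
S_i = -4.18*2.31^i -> [-4.18, -9.66, -22.3, -51.52, -119.02]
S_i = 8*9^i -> [8, 72, 648, 5832, 52488]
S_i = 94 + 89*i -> [94, 183, 272, 361, 450]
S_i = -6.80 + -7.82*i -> [-6.8, -14.62, -22.44, -30.26, -38.08]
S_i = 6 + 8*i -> [6, 14, 22, 30, 38]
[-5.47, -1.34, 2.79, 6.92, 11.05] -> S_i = -5.47 + 4.13*i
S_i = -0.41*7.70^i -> [-0.41, -3.16, -24.31, -187.18, -1441.27]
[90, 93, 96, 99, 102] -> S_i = 90 + 3*i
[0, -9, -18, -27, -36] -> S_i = 0 + -9*i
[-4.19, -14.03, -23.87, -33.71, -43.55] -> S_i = -4.19 + -9.84*i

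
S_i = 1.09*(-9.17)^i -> [1.09, -10.0, 91.66, -840.49, 7707.33]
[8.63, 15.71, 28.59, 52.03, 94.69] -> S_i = 8.63*1.82^i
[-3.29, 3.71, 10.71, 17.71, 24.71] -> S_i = -3.29 + 7.00*i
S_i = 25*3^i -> [25, 75, 225, 675, 2025]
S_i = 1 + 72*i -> [1, 73, 145, 217, 289]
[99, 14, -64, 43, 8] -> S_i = Random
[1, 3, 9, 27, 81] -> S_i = 1*3^i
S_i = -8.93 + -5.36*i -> [-8.93, -14.29, -19.65, -25.01, -30.37]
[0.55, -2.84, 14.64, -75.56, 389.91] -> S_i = 0.55*(-5.16)^i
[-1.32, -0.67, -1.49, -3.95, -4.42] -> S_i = Random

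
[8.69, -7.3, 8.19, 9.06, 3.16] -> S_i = Random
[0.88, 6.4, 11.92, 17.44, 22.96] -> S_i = 0.88 + 5.52*i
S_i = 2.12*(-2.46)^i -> [2.12, -5.22, 12.83, -31.56, 77.64]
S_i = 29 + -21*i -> [29, 8, -13, -34, -55]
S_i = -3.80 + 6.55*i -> [-3.8, 2.75, 9.3, 15.85, 22.4]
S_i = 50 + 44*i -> [50, 94, 138, 182, 226]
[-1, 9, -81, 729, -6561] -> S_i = -1*-9^i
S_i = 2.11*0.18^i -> [2.11, 0.38, 0.07, 0.01, 0.0]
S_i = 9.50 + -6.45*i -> [9.5, 3.05, -3.4, -9.85, -16.3]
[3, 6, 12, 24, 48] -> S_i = 3*2^i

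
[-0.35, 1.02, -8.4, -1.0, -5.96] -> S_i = Random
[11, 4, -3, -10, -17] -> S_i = 11 + -7*i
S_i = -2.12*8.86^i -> [-2.12, -18.78, -166.42, -1474.47, -13063.84]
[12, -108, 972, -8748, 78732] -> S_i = 12*-9^i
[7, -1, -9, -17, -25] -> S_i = 7 + -8*i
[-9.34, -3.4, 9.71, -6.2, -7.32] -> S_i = Random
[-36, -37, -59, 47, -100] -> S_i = Random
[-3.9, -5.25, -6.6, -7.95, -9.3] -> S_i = -3.90 + -1.35*i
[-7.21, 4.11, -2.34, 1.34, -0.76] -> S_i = -7.21*(-0.57)^i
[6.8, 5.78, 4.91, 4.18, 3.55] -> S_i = 6.80*0.85^i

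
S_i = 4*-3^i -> [4, -12, 36, -108, 324]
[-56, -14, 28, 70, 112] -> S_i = -56 + 42*i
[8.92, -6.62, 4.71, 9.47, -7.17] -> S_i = Random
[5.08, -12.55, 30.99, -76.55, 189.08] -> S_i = 5.08*(-2.47)^i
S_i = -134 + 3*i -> [-134, -131, -128, -125, -122]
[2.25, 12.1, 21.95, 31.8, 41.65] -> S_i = 2.25 + 9.85*i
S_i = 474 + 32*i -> [474, 506, 538, 570, 602]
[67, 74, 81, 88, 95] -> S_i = 67 + 7*i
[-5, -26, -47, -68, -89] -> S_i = -5 + -21*i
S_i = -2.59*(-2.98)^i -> [-2.59, 7.72, -23.0, 68.54, -204.25]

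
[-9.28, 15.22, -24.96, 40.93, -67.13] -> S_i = -9.28*(-1.64)^i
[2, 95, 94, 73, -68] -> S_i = Random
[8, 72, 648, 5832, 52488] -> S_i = 8*9^i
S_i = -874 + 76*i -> [-874, -798, -722, -646, -570]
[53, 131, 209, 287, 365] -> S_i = 53 + 78*i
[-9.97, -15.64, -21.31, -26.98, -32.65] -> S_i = -9.97 + -5.67*i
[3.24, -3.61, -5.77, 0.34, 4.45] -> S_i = Random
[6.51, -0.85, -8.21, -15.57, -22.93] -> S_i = 6.51 + -7.36*i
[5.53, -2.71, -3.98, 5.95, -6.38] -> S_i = Random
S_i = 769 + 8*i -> [769, 777, 785, 793, 801]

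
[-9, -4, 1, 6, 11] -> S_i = -9 + 5*i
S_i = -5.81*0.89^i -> [-5.81, -5.17, -4.6, -4.1, -3.65]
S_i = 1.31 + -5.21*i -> [1.31, -3.9, -9.11, -14.32, -19.53]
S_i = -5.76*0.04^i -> [-5.76, -0.23, -0.01, -0.0, -0.0]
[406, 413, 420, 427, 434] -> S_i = 406 + 7*i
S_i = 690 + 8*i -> [690, 698, 706, 714, 722]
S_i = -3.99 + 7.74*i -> [-3.99, 3.75, 11.49, 19.23, 26.97]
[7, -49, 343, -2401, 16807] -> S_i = 7*-7^i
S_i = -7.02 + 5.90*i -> [-7.02, -1.12, 4.78, 10.68, 16.58]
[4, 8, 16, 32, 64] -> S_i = 4*2^i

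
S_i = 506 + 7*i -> [506, 513, 520, 527, 534]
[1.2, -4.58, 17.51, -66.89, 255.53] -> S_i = 1.20*(-3.82)^i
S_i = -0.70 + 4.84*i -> [-0.7, 4.14, 8.98, 13.82, 18.66]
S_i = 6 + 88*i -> [6, 94, 182, 270, 358]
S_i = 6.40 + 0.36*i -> [6.4, 6.76, 7.12, 7.48, 7.84]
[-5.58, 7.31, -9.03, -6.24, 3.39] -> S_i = Random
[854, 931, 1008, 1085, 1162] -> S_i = 854 + 77*i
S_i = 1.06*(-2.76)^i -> [1.06, -2.93, 8.07, -22.29, 61.51]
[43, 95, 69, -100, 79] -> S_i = Random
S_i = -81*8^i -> [-81, -648, -5184, -41472, -331776]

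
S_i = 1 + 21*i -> [1, 22, 43, 64, 85]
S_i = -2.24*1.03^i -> [-2.24, -2.31, -2.38, -2.45, -2.52]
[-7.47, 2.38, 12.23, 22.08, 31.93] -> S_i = -7.47 + 9.85*i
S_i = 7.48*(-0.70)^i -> [7.48, -5.24, 3.67, -2.57, 1.8]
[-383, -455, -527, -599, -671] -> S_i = -383 + -72*i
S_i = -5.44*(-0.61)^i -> [-5.44, 3.32, -2.02, 1.23, -0.75]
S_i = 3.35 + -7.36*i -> [3.35, -4.01, -11.37, -18.73, -26.09]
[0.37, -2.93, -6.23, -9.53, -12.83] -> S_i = 0.37 + -3.30*i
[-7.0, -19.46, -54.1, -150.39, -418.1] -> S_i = -7.00*2.78^i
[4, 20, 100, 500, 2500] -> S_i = 4*5^i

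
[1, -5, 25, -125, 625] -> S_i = 1*-5^i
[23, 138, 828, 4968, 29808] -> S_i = 23*6^i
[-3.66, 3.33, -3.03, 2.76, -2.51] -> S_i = -3.66*(-0.91)^i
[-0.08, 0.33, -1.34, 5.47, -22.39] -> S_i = -0.08*(-4.09)^i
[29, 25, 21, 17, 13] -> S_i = 29 + -4*i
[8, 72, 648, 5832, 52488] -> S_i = 8*9^i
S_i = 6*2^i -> [6, 12, 24, 48, 96]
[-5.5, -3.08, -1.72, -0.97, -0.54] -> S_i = -5.50*0.56^i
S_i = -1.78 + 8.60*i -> [-1.78, 6.82, 15.42, 24.02, 32.62]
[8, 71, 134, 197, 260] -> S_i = 8 + 63*i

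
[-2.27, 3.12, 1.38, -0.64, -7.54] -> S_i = Random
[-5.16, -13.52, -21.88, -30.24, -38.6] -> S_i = -5.16 + -8.36*i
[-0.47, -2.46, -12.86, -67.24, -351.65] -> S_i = -0.47*5.23^i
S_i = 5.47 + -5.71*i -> [5.47, -0.24, -5.95, -11.66, -17.37]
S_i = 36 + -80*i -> [36, -44, -124, -204, -284]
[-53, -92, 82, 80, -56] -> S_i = Random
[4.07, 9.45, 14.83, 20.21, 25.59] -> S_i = 4.07 + 5.38*i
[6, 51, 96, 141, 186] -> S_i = 6 + 45*i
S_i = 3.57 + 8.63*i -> [3.57, 12.2, 20.83, 29.46, 38.09]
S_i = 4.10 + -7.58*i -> [4.1, -3.48, -11.06, -18.64, -26.22]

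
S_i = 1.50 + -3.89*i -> [1.5, -2.39, -6.28, -10.17, -14.06]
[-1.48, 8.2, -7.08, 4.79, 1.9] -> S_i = Random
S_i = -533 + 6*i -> [-533, -527, -521, -515, -509]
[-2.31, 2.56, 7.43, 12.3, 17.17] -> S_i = -2.31 + 4.87*i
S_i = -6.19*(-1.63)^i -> [-6.19, 10.09, -16.45, 26.81, -43.7]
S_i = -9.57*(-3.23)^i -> [-9.57, 30.91, -99.84, 322.49, -1041.65]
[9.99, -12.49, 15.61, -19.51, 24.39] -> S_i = 9.99*(-1.25)^i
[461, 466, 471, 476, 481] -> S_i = 461 + 5*i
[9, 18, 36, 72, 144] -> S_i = 9*2^i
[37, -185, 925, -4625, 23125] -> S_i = 37*-5^i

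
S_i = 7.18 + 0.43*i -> [7.18, 7.61, 8.04, 8.47, 8.9]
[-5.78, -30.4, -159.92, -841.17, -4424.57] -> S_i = -5.78*5.26^i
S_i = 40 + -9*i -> [40, 31, 22, 13, 4]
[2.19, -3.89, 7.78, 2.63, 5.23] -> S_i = Random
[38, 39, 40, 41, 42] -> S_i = 38 + 1*i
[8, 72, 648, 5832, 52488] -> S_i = 8*9^i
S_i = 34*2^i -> [34, 68, 136, 272, 544]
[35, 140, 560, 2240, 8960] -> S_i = 35*4^i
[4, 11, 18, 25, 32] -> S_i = 4 + 7*i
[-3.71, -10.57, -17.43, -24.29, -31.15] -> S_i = -3.71 + -6.86*i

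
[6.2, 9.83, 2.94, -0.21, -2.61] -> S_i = Random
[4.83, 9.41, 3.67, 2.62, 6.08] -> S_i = Random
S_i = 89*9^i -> [89, 801, 7209, 64881, 583929]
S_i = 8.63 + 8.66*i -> [8.63, 17.29, 25.95, 34.61, 43.27]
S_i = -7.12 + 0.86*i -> [-7.12, -6.26, -5.4, -4.54, -3.68]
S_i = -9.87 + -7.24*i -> [-9.87, -17.11, -24.35, -31.59, -38.83]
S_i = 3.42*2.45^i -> [3.42, 8.38, 20.53, 50.29, 123.22]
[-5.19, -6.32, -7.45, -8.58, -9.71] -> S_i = -5.19 + -1.13*i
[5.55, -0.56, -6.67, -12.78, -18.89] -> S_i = 5.55 + -6.11*i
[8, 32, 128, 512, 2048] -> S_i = 8*4^i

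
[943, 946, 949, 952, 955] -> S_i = 943 + 3*i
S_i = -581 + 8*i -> [-581, -573, -565, -557, -549]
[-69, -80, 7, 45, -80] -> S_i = Random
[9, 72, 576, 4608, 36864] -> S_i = 9*8^i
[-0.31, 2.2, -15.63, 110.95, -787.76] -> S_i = -0.31*(-7.10)^i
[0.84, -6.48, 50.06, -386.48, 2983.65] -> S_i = 0.84*(-7.72)^i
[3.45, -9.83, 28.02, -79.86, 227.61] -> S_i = 3.45*(-2.85)^i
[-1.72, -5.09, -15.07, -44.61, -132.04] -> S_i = -1.72*2.96^i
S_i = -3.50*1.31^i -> [-3.5, -4.58, -6.01, -7.87, -10.31]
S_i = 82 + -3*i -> [82, 79, 76, 73, 70]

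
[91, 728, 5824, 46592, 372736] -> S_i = 91*8^i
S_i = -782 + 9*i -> [-782, -773, -764, -755, -746]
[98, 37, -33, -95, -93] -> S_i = Random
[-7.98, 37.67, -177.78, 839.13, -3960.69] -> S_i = -7.98*(-4.72)^i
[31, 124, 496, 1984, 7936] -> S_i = 31*4^i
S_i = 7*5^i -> [7, 35, 175, 875, 4375]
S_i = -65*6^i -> [-65, -390, -2340, -14040, -84240]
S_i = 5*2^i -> [5, 10, 20, 40, 80]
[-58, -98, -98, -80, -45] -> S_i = Random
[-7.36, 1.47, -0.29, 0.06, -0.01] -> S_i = -7.36*(-0.20)^i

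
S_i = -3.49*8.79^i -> [-3.49, -30.68, -269.65, -2370.24, -20834.4]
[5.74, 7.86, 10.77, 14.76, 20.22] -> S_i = 5.74*1.37^i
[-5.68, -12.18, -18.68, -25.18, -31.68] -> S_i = -5.68 + -6.50*i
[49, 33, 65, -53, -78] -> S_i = Random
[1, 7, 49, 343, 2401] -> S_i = 1*7^i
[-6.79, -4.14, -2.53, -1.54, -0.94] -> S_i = -6.79*0.61^i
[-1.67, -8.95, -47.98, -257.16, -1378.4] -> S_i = -1.67*5.36^i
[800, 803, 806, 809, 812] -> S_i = 800 + 3*i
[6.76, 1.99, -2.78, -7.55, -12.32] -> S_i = 6.76 + -4.77*i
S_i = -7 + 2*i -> [-7, -5, -3, -1, 1]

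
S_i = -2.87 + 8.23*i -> [-2.87, 5.36, 13.59, 21.82, 30.05]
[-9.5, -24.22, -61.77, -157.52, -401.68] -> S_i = -9.50*2.55^i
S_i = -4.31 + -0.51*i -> [-4.31, -4.82, -5.33, -5.84, -6.35]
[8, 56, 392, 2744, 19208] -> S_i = 8*7^i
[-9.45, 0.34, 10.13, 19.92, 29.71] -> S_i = -9.45 + 9.79*i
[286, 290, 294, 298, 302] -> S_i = 286 + 4*i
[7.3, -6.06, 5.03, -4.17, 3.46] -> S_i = 7.30*(-0.83)^i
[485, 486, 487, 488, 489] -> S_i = 485 + 1*i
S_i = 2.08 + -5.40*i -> [2.08, -3.32, -8.72, -14.12, -19.52]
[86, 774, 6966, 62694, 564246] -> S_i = 86*9^i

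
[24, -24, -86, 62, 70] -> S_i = Random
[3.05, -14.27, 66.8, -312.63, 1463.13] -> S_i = 3.05*(-4.68)^i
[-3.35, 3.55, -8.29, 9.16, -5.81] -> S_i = Random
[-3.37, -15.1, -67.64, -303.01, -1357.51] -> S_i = -3.37*4.48^i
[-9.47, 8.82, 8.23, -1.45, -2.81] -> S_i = Random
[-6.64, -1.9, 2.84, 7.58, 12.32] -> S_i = -6.64 + 4.74*i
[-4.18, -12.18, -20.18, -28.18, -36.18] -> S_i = -4.18 + -8.00*i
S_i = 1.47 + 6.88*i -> [1.47, 8.35, 15.23, 22.11, 28.99]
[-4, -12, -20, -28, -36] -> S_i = -4 + -8*i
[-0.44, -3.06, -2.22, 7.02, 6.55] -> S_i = Random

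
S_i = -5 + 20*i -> [-5, 15, 35, 55, 75]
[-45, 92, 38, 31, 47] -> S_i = Random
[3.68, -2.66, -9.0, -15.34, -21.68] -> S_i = 3.68 + -6.34*i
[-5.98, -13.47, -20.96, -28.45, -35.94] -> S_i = -5.98 + -7.49*i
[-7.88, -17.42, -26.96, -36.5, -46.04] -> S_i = -7.88 + -9.54*i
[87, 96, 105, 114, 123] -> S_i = 87 + 9*i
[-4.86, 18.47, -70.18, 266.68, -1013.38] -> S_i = -4.86*(-3.80)^i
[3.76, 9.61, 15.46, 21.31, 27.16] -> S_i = 3.76 + 5.85*i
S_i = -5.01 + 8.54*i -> [-5.01, 3.53, 12.07, 20.61, 29.15]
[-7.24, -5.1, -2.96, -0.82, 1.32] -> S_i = -7.24 + 2.14*i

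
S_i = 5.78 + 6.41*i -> [5.78, 12.19, 18.6, 25.01, 31.42]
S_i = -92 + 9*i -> [-92, -83, -74, -65, -56]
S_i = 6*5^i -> [6, 30, 150, 750, 3750]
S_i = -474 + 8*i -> [-474, -466, -458, -450, -442]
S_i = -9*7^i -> [-9, -63, -441, -3087, -21609]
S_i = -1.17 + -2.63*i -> [-1.17, -3.8, -6.43, -9.06, -11.69]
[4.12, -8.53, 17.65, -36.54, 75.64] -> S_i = 4.12*(-2.07)^i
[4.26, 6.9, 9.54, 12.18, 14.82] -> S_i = 4.26 + 2.64*i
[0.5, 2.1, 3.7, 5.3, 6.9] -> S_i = 0.50 + 1.60*i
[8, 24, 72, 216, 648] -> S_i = 8*3^i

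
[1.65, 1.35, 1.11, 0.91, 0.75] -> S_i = 1.65*0.82^i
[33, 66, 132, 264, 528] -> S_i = 33*2^i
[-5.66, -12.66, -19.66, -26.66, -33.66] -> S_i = -5.66 + -7.00*i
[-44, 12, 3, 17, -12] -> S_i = Random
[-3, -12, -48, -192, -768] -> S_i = -3*4^i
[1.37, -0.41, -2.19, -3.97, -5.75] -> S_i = 1.37 + -1.78*i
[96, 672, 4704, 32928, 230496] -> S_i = 96*7^i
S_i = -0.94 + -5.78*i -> [-0.94, -6.72, -12.5, -18.28, -24.06]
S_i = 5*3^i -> [5, 15, 45, 135, 405]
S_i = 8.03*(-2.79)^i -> [8.03, -22.4, 62.51, -174.39, 486.56]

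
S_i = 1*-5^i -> [1, -5, 25, -125, 625]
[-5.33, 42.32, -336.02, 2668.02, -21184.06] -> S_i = -5.33*(-7.94)^i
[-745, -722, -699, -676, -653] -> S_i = -745 + 23*i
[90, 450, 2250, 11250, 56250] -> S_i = 90*5^i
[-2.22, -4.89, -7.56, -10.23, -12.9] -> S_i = -2.22 + -2.67*i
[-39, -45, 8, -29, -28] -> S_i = Random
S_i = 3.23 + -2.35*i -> [3.23, 0.88, -1.47, -3.82, -6.17]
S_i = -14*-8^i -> [-14, 112, -896, 7168, -57344]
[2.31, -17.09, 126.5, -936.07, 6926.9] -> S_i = 2.31*(-7.40)^i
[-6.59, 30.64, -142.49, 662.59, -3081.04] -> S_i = -6.59*(-4.65)^i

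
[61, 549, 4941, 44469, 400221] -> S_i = 61*9^i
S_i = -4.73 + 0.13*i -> [-4.73, -4.6, -4.47, -4.34, -4.21]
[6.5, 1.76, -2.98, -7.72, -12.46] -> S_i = 6.50 + -4.74*i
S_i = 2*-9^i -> [2, -18, 162, -1458, 13122]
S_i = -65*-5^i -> [-65, 325, -1625, 8125, -40625]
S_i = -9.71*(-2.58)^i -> [-9.71, 25.05, -64.63, 166.75, -430.23]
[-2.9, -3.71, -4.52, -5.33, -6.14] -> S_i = -2.90 + -0.81*i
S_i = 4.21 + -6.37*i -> [4.21, -2.16, -8.53, -14.9, -21.27]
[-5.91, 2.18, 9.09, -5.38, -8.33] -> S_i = Random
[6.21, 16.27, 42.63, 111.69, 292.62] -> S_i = 6.21*2.62^i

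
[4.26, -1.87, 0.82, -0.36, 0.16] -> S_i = 4.26*(-0.44)^i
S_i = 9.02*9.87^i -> [9.02, 89.03, 878.7, 8672.77, 85600.27]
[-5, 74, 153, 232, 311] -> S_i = -5 + 79*i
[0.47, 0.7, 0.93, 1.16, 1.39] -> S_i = 0.47 + 0.23*i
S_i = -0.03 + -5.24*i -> [-0.03, -5.27, -10.51, -15.75, -20.99]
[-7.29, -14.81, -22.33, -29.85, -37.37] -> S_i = -7.29 + -7.52*i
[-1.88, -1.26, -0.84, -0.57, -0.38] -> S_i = -1.88*0.67^i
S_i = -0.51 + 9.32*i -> [-0.51, 8.81, 18.13, 27.45, 36.77]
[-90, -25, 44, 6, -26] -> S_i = Random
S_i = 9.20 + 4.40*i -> [9.2, 13.6, 18.0, 22.4, 26.8]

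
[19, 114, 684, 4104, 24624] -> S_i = 19*6^i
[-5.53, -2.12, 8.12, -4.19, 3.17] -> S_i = Random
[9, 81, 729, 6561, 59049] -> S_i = 9*9^i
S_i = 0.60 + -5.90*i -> [0.6, -5.3, -11.2, -17.1, -23.0]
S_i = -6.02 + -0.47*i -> [-6.02, -6.49, -6.96, -7.43, -7.9]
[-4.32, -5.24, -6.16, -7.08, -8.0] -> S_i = -4.32 + -0.92*i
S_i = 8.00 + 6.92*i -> [8.0, 14.92, 21.84, 28.76, 35.68]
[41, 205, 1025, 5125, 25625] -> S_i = 41*5^i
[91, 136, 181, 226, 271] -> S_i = 91 + 45*i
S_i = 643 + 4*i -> [643, 647, 651, 655, 659]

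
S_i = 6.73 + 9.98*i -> [6.73, 16.71, 26.69, 36.67, 46.65]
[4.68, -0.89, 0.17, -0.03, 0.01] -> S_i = 4.68*(-0.19)^i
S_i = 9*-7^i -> [9, -63, 441, -3087, 21609]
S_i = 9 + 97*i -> [9, 106, 203, 300, 397]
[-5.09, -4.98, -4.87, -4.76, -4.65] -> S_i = -5.09 + 0.11*i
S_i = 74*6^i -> [74, 444, 2664, 15984, 95904]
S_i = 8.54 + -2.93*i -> [8.54, 5.61, 2.68, -0.25, -3.18]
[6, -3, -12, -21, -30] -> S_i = 6 + -9*i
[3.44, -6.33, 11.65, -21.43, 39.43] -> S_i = 3.44*(-1.84)^i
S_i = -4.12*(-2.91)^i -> [-4.12, 11.99, -34.89, 101.53, -295.44]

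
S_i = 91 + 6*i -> [91, 97, 103, 109, 115]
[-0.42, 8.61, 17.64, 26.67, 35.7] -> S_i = -0.42 + 9.03*i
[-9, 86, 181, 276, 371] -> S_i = -9 + 95*i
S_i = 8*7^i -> [8, 56, 392, 2744, 19208]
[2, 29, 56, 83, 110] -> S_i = 2 + 27*i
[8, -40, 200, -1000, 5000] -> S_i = 8*-5^i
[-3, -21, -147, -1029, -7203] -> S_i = -3*7^i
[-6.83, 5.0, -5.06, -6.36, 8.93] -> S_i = Random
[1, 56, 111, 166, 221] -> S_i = 1 + 55*i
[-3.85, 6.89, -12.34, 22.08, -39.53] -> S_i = -3.85*(-1.79)^i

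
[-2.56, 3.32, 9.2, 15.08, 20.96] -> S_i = -2.56 + 5.88*i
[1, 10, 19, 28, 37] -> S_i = 1 + 9*i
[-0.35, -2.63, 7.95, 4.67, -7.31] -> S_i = Random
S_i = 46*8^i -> [46, 368, 2944, 23552, 188416]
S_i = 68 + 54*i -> [68, 122, 176, 230, 284]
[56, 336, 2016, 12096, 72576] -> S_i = 56*6^i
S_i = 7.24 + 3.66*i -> [7.24, 10.9, 14.56, 18.22, 21.88]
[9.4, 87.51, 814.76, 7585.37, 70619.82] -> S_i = 9.40*9.31^i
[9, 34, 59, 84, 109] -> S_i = 9 + 25*i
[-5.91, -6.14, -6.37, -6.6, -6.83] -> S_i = -5.91 + -0.23*i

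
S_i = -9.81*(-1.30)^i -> [-9.81, 12.75, -16.58, 21.55, -28.02]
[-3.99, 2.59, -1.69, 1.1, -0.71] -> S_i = -3.99*(-0.65)^i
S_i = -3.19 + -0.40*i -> [-3.19, -3.59, -3.99, -4.39, -4.79]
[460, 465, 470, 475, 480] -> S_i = 460 + 5*i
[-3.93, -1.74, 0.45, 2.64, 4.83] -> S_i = -3.93 + 2.19*i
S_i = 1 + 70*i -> [1, 71, 141, 211, 281]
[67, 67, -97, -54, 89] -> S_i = Random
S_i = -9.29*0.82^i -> [-9.29, -7.62, -6.25, -5.12, -4.2]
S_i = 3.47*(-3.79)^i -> [3.47, -13.15, 49.84, -188.91, 715.96]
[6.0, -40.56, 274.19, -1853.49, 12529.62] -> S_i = 6.00*(-6.76)^i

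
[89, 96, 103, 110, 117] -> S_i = 89 + 7*i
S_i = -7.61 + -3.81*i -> [-7.61, -11.42, -15.23, -19.04, -22.85]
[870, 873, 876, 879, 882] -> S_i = 870 + 3*i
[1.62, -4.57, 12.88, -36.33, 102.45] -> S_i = 1.62*(-2.82)^i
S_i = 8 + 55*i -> [8, 63, 118, 173, 228]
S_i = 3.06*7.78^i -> [3.06, 23.81, 185.22, 1440.99, 11210.88]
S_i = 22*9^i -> [22, 198, 1782, 16038, 144342]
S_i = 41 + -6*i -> [41, 35, 29, 23, 17]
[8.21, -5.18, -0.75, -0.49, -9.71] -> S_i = Random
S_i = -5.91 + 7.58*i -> [-5.91, 1.67, 9.25, 16.83, 24.41]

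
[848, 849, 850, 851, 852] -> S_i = 848 + 1*i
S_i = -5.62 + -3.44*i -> [-5.62, -9.06, -12.5, -15.94, -19.38]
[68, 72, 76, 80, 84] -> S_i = 68 + 4*i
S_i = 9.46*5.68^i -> [9.46, 53.73, 305.2, 1733.55, 9846.56]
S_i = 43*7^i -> [43, 301, 2107, 14749, 103243]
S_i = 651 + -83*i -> [651, 568, 485, 402, 319]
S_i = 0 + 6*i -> [0, 6, 12, 18, 24]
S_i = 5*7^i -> [5, 35, 245, 1715, 12005]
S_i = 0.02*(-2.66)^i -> [0.02, -0.05, 0.14, -0.38, 1.0]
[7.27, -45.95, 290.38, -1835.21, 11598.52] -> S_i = 7.27*(-6.32)^i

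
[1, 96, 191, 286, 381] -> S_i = 1 + 95*i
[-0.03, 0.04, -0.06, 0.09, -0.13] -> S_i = -0.03*(-1.45)^i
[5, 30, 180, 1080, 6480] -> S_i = 5*6^i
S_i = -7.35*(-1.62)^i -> [-7.35, 11.91, -19.29, 31.25, -50.62]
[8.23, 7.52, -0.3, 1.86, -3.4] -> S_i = Random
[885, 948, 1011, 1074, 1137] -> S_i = 885 + 63*i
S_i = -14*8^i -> [-14, -112, -896, -7168, -57344]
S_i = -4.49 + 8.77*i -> [-4.49, 4.28, 13.05, 21.82, 30.59]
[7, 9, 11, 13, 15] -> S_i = 7 + 2*i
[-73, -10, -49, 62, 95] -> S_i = Random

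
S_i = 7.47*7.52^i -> [7.47, 56.17, 422.43, 3176.68, 23888.67]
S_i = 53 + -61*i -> [53, -8, -69, -130, -191]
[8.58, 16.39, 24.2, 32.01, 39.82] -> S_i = 8.58 + 7.81*i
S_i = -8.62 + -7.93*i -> [-8.62, -16.55, -24.48, -32.41, -40.34]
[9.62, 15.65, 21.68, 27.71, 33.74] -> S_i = 9.62 + 6.03*i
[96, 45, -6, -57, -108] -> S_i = 96 + -51*i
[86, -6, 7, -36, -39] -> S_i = Random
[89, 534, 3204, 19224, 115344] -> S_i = 89*6^i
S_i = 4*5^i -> [4, 20, 100, 500, 2500]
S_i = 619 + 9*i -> [619, 628, 637, 646, 655]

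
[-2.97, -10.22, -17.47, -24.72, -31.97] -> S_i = -2.97 + -7.25*i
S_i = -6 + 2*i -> [-6, -4, -2, 0, 2]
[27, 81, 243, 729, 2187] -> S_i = 27*3^i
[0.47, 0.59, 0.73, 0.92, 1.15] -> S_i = 0.47*1.25^i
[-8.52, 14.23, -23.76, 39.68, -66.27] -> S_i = -8.52*(-1.67)^i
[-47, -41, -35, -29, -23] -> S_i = -47 + 6*i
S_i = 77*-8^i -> [77, -616, 4928, -39424, 315392]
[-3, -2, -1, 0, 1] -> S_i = -3 + 1*i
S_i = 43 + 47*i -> [43, 90, 137, 184, 231]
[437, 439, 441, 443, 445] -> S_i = 437 + 2*i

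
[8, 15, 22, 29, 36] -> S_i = 8 + 7*i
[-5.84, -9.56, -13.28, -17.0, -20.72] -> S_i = -5.84 + -3.72*i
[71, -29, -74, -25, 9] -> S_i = Random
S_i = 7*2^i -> [7, 14, 28, 56, 112]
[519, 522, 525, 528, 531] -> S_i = 519 + 3*i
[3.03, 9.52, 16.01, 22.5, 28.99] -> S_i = 3.03 + 6.49*i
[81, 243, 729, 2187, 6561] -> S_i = 81*3^i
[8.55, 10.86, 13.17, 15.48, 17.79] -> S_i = 8.55 + 2.31*i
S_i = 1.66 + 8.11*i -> [1.66, 9.77, 17.88, 25.99, 34.1]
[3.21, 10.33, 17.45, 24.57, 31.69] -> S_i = 3.21 + 7.12*i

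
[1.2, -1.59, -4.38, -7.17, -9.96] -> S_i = 1.20 + -2.79*i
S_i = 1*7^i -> [1, 7, 49, 343, 2401]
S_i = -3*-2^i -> [-3, 6, -12, 24, -48]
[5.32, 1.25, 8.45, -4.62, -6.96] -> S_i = Random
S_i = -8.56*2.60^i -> [-8.56, -22.26, -57.87, -150.45, -391.17]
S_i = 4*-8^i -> [4, -32, 256, -2048, 16384]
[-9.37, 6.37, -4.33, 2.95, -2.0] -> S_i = -9.37*(-0.68)^i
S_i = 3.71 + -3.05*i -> [3.71, 0.66, -2.39, -5.44, -8.49]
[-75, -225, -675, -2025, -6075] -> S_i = -75*3^i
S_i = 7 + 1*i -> [7, 8, 9, 10, 11]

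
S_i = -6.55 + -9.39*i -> [-6.55, -15.94, -25.33, -34.72, -44.11]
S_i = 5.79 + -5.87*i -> [5.79, -0.08, -5.95, -11.82, -17.69]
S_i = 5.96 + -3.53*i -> [5.96, 2.43, -1.1, -4.63, -8.16]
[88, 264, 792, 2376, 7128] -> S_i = 88*3^i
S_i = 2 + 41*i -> [2, 43, 84, 125, 166]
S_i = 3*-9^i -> [3, -27, 243, -2187, 19683]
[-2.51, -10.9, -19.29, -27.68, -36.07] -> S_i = -2.51 + -8.39*i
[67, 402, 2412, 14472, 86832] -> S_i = 67*6^i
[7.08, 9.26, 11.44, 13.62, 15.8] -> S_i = 7.08 + 2.18*i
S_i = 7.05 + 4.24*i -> [7.05, 11.29, 15.53, 19.77, 24.01]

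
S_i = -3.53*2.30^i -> [-3.53, -8.12, -18.67, -42.95, -98.78]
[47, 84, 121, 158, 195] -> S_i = 47 + 37*i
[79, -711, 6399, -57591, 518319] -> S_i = 79*-9^i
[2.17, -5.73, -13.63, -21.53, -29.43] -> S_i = 2.17 + -7.90*i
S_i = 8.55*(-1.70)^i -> [8.55, -14.54, 24.71, -42.01, 71.41]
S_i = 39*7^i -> [39, 273, 1911, 13377, 93639]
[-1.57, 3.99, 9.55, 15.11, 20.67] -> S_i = -1.57 + 5.56*i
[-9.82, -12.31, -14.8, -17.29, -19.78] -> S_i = -9.82 + -2.49*i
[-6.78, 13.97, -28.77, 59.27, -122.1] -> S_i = -6.78*(-2.06)^i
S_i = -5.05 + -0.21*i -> [-5.05, -5.26, -5.47, -5.68, -5.89]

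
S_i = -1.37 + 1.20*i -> [-1.37, -0.17, 1.03, 2.23, 3.43]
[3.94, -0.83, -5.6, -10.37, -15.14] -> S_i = 3.94 + -4.77*i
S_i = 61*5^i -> [61, 305, 1525, 7625, 38125]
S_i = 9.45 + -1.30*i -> [9.45, 8.15, 6.85, 5.55, 4.25]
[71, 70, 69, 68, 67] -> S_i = 71 + -1*i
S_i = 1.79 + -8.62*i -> [1.79, -6.83, -15.45, -24.07, -32.69]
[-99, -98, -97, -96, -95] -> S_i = -99 + 1*i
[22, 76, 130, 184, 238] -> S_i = 22 + 54*i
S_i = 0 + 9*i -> [0, 9, 18, 27, 36]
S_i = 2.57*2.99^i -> [2.57, 7.68, 22.98, 68.7, 205.41]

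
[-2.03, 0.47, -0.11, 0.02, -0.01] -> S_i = -2.03*(-0.23)^i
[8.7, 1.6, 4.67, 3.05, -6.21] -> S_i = Random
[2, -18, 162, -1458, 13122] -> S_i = 2*-9^i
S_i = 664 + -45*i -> [664, 619, 574, 529, 484]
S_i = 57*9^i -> [57, 513, 4617, 41553, 373977]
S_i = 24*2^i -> [24, 48, 96, 192, 384]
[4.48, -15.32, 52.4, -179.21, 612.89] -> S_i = 4.48*(-3.42)^i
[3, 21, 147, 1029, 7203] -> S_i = 3*7^i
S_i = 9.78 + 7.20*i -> [9.78, 16.98, 24.18, 31.38, 38.58]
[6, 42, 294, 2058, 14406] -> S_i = 6*7^i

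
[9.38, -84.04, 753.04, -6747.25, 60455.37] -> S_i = 9.38*(-8.96)^i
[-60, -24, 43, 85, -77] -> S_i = Random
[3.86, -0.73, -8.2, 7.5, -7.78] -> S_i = Random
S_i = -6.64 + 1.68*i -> [-6.64, -4.96, -3.28, -1.6, 0.08]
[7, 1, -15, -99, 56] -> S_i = Random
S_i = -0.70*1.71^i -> [-0.7, -1.2, -2.05, -3.5, -5.99]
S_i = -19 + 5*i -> [-19, -14, -9, -4, 1]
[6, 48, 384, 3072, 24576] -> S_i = 6*8^i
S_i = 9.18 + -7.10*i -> [9.18, 2.08, -5.02, -12.12, -19.22]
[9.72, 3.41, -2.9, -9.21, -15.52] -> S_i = 9.72 + -6.31*i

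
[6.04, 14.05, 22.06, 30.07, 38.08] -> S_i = 6.04 + 8.01*i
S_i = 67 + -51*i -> [67, 16, -35, -86, -137]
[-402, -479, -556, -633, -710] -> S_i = -402 + -77*i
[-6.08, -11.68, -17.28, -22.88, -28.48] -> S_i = -6.08 + -5.60*i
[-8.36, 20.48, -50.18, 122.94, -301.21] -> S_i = -8.36*(-2.45)^i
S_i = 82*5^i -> [82, 410, 2050, 10250, 51250]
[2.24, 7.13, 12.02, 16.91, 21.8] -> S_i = 2.24 + 4.89*i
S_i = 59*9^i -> [59, 531, 4779, 43011, 387099]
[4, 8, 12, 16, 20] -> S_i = 4 + 4*i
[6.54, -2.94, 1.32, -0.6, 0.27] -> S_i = 6.54*(-0.45)^i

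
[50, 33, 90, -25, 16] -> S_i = Random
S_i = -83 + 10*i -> [-83, -73, -63, -53, -43]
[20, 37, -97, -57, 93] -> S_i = Random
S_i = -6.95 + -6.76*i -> [-6.95, -13.71, -20.47, -27.23, -33.99]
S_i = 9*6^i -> [9, 54, 324, 1944, 11664]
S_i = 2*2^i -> [2, 4, 8, 16, 32]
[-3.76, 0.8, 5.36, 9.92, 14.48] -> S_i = -3.76 + 4.56*i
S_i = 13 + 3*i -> [13, 16, 19, 22, 25]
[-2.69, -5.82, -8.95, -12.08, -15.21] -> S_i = -2.69 + -3.13*i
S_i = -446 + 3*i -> [-446, -443, -440, -437, -434]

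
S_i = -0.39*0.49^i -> [-0.39, -0.19, -0.09, -0.05, -0.02]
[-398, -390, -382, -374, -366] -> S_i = -398 + 8*i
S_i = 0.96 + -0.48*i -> [0.96, 0.48, 0.0, -0.48, -0.96]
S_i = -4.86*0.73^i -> [-4.86, -3.55, -2.59, -1.89, -1.38]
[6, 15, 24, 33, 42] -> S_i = 6 + 9*i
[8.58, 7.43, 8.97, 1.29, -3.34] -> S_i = Random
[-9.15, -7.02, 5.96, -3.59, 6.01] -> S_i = Random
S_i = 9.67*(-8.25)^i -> [9.67, -79.78, 658.16, -5429.86, 44796.31]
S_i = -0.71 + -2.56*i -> [-0.71, -3.27, -5.83, -8.39, -10.95]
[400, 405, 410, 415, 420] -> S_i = 400 + 5*i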